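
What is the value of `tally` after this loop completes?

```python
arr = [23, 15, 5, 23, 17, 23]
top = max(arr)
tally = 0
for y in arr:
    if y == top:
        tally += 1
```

Count of max value 23 in [23, 15, 5, 23, 17, 23]
`tally` takes the values: 0 → 1 → 2 → 3

Answer: 3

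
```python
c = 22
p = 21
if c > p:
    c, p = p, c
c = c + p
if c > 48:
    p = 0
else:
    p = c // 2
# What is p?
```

Trace:
`c = 22` → c = 22
`p = 21` → p = 21
`if c > p: ...` → c > p is True → c = 21; p = 22
`c = c + p` → c = 43
`if c > 48: ...` → c > 48 is False, take else branch → p = 21
So p = 21

Answer: 21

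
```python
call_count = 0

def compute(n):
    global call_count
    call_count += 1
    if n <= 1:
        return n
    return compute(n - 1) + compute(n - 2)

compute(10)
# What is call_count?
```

Calls(n) = 1 + Calls(n-1) + Calls(n-2); Calls(0)=Calls(1)=1. For n=10 this gives 177.

Answer: 177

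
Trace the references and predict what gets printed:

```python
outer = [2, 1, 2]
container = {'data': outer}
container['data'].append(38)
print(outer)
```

Key concept: dict holds reference to list.
Step by step:
`outer = [2, 1, 2]` → outer = [2, 1, 2]
`container = {'data': outer}` → container = {'data': [2, 1, 2]}
`container['data'].append(38)` → outer = [2, 1, 2, 38]; container = {'data': [2, 1, 2, 38]}
`print(outer)` → prints [2, 1, 2, 38]

Answer: [2, 1, 2, 38]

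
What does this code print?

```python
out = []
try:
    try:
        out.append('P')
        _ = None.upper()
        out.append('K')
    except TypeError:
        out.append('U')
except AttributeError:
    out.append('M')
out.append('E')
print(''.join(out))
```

Execution trace: 'P' (try body) → 'M' (outer except AttributeError) → 'E' (after the try/except). Output: PME

Answer: PME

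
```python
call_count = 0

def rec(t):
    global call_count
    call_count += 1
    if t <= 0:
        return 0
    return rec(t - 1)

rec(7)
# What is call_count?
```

Linear recursion stepping by 1: 8 calls from t=7 down to ≤0.

Answer: 8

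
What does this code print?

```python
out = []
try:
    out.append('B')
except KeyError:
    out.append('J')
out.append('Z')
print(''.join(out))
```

Execution trace: 'B' (try body, no exception) → 'Z' (after the try/except). Output: BZ

Answer: BZ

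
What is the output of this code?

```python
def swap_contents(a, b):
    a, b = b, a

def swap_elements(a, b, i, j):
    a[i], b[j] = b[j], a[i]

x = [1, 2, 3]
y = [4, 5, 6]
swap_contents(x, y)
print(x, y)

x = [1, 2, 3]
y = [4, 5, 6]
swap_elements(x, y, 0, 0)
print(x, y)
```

Key concept: parameter rebinding vs mutation.
Step by step:
`x = [1, 2, 3]` → x = [1, 2, 3]
`y = [4, 5, 6]` → y = [4, 5, 6]
`swap_contents(x, y)` → no visible change to tracked variables
`print(x, y)` → prints [1, 2, 3] [4, 5, 6]
`x = [1, 2, 3]` → x = [1, 2, 3]
`y = [4, 5, 6]` → y = [4, 5, 6]
`swap_elements(x, y, 0, 0)` → x = [4, 2, 3]; y = [1, 5, 6]
`print(x, y)` → prints [4, 2, 3] [1, 5, 6]

Answer:
[1, 2, 3] [4, 5, 6]
[4, 2, 3] [1, 5, 6]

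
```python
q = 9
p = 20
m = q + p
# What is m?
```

Trace:
`q = 9` → q = 9
`p = 20` → p = 20
`m = q + p` → m = 29
So m = 29

Answer: 29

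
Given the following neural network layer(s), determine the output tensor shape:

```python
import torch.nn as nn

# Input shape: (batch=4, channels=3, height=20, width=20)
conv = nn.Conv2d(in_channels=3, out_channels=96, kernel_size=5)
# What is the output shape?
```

Input: (4, 3, 20, 20) -> Output: (4, 96, 16, 16)

Answer: (4, 96, 16, 16)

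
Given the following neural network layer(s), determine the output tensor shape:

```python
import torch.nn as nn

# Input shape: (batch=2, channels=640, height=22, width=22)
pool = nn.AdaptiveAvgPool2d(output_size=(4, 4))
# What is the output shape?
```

Input: (2, 640, 22, 22) -> Output: (2, 640, 4, 4)

Answer: (2, 640, 4, 4)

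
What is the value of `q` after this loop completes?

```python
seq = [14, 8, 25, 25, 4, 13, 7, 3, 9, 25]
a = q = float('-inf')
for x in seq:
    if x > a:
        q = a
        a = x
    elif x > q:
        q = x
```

Second largest (with repeats) in [14, 8, 25, 25, 4, 13, 7, 3, 9, 25]
`q` takes the values: -inf → 8 → 14 → 25

Answer: 25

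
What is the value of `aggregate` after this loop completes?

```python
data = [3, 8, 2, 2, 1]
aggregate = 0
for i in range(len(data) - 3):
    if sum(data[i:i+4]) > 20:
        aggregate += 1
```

Count windows with sum > 20
`aggregate` takes the values: 0

Answer: 0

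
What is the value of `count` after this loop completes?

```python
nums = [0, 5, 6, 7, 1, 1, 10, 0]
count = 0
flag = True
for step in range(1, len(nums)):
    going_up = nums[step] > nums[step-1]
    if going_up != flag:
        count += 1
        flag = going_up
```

Count direction changes in [0, 5, 6, 7, 1, 1, 10, 0]
`count` takes the values: 0 → 1 → 2 → 3

Answer: 3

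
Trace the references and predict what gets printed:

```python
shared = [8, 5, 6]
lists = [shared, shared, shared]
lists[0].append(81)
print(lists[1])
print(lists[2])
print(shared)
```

Key concept: list of same reference.
Step by step:
`shared = [8, 5, 6]` → shared = [8, 5, 6]
`lists = [shared, shared, shared]` → lists = [[8, 5, 6], [8, 5, 6], [8, 5, 6]]
`lists[0].append(81)` → shared = [8, 5, 6, 81]; lists = [[8, 5, 6, 81], [8, 5, 6, 81], [8, 5, 6, 81]]
`print(lists[1])` → prints [8, 5, 6, 81]
`print(lists[2])` → prints [8, 5, 6, 81]
`print(shared)` → prints [8, 5, 6, 81]

Answer:
[8, 5, 6, 81]
[8, 5, 6, 81]
[8, 5, 6, 81]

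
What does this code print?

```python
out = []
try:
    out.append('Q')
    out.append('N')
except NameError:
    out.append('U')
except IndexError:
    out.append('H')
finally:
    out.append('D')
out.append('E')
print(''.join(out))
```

Execution trace: 'Q' (try body) → 'N' (try body, no exception) → 'D' (finally) → 'E' (after the try/except). Output: QNDE

Answer: QNDE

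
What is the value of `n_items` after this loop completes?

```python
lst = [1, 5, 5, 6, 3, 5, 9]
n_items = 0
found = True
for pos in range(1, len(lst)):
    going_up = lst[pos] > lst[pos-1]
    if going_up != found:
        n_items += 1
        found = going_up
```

Count direction changes in [1, 5, 5, 6, 3, 5, 9]
`n_items` takes the values: 0 → 1 → 2 → 3 → 4

Answer: 4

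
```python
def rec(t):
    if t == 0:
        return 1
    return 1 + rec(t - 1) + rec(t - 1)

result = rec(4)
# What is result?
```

rec(t) = 1 + 2·rec(t-1), rec(0)=1. Closed form: (1+1)·2^4 - 1 = 31.

Answer: 31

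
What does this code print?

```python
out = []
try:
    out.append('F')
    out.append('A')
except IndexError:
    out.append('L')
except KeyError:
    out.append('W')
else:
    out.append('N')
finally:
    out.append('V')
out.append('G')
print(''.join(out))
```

Execution trace: 'F' (try body) → 'A' (try body, no exception) → 'N' (else) → 'V' (finally) → 'G' (after the try/except). Output: FANVG

Answer: FANVG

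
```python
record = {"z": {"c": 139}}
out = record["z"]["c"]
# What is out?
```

Trace:
`record = {"z": {"c": 139}}` → record = {'z': {'c': 139}}
`out = record["z"]["c"]` → out = 139
So out = 139

Answer: 139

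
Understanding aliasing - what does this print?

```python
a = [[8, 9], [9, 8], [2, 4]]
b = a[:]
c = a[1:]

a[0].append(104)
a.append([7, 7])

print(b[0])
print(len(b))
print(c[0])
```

Key concept: slice with nested mutation.
Step by step:
`a = [[8, 9], [9, 8], [2, 4]]` → a = [[8, 9], [9, 8], [2, 4]]
`b = a[:]` → b = [[8, 9], [9, 8], [2, 4]]
`c = a[1:]` → c = [[9, 8], [2, 4]]
`a[0].append(104)` → a = [[8, 9, 104], [9, 8], [2, 4]]; b = [[8, 9, 104], [9, 8], [2, 4]]
`a.append([7, 7])` → a = [[8, 9, 104], [9, 8], [2, 4], [7, 7]]
`print(b[0])` → prints [8, 9, 104]
`print(len(b))` → prints 3
`print(c[0])` → prints [9, 8]

Answer:
[8, 9, 104]
3
[9, 8]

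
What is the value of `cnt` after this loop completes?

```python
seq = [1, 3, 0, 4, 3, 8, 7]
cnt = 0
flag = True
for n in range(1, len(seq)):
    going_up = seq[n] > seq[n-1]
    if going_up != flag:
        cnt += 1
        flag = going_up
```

Count direction changes in [1, 3, 0, 4, 3, 8, 7]
`cnt` takes the values: 0 → 1 → 2 → 3 → 4 → 5

Answer: 5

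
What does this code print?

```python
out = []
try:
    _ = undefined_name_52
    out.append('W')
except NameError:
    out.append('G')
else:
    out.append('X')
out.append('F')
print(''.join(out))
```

Execution trace: 'G' (except NameError) → 'F' (after the try/except). Output: GF

Answer: GF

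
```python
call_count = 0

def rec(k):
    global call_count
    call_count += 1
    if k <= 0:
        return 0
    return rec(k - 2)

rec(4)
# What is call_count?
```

Linear recursion stepping by 2: 3 calls from k=4 down to ≤0.

Answer: 3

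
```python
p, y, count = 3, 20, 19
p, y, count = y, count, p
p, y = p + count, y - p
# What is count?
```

Trace:
`p, y, count = 3, 20, 19` → p = 3; y = 20; count = 19
`p, y, count = y, count, p` → p = 20; y = 19; count = 3
`p, y = p + count, y - p` → p = 23; y = -1
So count = 3

Answer: 3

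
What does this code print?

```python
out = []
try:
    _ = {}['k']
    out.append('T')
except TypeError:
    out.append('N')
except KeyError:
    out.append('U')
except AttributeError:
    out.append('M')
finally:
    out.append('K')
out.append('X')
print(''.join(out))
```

Execution trace: 'U' (except KeyError) → 'K' (finally) → 'X' (after the try/except). Output: UKX

Answer: UKX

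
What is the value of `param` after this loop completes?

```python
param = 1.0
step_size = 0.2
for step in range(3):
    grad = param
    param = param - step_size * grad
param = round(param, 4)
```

Gradient descent: w = 1.0 * (1 - 0.2)^3
`param` takes the values: 1.0 → 0.8 → 0.64 → 0.512

Answer: 0.512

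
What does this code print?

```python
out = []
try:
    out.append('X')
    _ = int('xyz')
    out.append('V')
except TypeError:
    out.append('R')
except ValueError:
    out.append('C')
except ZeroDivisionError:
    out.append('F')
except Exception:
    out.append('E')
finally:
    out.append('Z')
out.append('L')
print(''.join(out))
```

Execution trace: 'X' (try body) → 'C' (except ValueError) → 'Z' (finally) → 'L' (after the try/except). Output: XCZL

Answer: XCZL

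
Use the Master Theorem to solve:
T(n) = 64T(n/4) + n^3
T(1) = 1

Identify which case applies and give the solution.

a=64, b=4, f(n)=n^3. log_4(64) = 3. Since c=3 = 3, Case 2 applies: T(n) = Θ(n^log_b(a) · log n) = O(n^3 log n).

Answer: O(n^3 log n) - Case 2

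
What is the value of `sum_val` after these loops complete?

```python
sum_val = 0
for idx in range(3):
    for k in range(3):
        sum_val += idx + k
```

Sum of all idx+k for idx,k in 3x3
`sum_val` takes the values: 0 → 1 → 3 → 4 → 6 → 9 → 11 → 14 → 18

Answer: 18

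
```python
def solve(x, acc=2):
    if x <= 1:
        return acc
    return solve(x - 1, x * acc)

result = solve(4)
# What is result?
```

Accumulator trace (n, acc): (4, 2) -> (3, 8) -> (2, 24) -> (1, 48) -> return 48

Answer: 48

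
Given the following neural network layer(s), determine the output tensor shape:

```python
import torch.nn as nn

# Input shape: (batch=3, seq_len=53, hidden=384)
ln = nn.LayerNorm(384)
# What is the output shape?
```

Input: (3, 53, 384) -> Output: (3, 53, 384)

Answer: (3, 53, 384)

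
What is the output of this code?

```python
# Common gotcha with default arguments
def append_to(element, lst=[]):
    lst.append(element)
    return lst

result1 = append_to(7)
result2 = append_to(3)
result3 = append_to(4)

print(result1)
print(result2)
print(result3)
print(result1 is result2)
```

Key concept: mutable default argument gotcha.
Step by step:
`result1 = append_to(7)` → result1 = [7]
`result2 = append_to(3)` → result1 = [7, 3] (same object as result2); result2 = [7, 3] (same object as result1)
`result3 = append_to(4)` → result1 = [7, 3, 4] (same object as result2, result3); result2 = [7, 3, 4] (same object as result1, result3); result3 = [7, 3, 4] (same object as result1, result2)
`print(result1)` → prints [7, 3, 4]
`print(result2)` → prints [7, 3, 4]
`print(result3)` → prints [7, 3, 4]
`print(result1 is result2)` → prints True

Answer:
[7, 3, 4]
[7, 3, 4]
[7, 3, 4]
True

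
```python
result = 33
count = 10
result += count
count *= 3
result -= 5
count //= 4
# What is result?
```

Trace:
`result = 33` → result = 33
`count = 10` → count = 10
`result += count` → result = 43
`count *= 3` → count = 30
`result -= 5` → result = 38
`count //= 4` → count = 7
So result = 38

Answer: 38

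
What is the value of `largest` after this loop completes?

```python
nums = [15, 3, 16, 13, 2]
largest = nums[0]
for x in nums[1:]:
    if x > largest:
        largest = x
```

Maximum of [15, 3, 16, 13, 2]
`largest` takes the values: 15 → 16

Answer: 16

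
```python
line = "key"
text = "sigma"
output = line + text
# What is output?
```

Trace:
`line = "key"` → line = 'key'
`text = "sigma"` → text = 'sigma'
`output = line + text` → output = 'keysigma'
So output = 'keysigma'

Answer: 'keysigma'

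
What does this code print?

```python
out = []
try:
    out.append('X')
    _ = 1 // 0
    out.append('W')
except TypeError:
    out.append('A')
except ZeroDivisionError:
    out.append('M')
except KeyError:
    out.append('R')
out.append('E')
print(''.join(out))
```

Execution trace: 'X' (try body) → 'M' (except ZeroDivisionError) → 'E' (after the try/except). Output: XME

Answer: XME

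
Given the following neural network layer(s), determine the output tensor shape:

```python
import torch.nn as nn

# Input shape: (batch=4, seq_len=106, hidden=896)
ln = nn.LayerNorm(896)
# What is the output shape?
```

Input: (4, 106, 896) -> Output: (4, 106, 896)

Answer: (4, 106, 896)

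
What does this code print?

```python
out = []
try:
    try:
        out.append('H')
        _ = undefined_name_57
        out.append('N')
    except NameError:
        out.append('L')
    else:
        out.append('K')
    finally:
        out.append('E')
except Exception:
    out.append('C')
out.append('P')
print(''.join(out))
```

Execution trace: 'H' (inner try body) → 'L' (inner except NameError) → 'E' (inner finally) → 'P' (after the try/except). Output: HLEP

Answer: HLEP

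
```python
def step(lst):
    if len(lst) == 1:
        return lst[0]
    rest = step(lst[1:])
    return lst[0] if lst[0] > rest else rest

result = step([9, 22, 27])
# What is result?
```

Recursive max over [9, 22, 27] = 27

Answer: 27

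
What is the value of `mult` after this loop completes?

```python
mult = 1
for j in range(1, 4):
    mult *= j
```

3! = 6
`mult` takes the values: 1 → 2 → 6

Answer: 6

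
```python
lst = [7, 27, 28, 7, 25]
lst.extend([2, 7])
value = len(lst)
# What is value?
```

Trace:
`lst = [7, 27, 28, 7, 25]` → lst = [7, 27, 28, 7, 25]
`lst.extend([2, 7])` → lst = [7, 27, 28, 7, 25, 2, 7]
`value = len(lst)` → value = 7
So value = 7

Answer: 7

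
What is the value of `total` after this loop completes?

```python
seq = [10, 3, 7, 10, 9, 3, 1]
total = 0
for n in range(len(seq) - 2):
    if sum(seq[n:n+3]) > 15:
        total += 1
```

Count windows with sum > 15
`total` takes the values: 0 → 1 → 2 → 3 → 4

Answer: 4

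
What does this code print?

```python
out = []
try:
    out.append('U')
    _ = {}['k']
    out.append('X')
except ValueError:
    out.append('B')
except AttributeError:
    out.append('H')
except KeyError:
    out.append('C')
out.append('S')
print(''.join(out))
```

Execution trace: 'U' (try body) → 'C' (except KeyError) → 'S' (after the try/except). Output: UCS

Answer: UCS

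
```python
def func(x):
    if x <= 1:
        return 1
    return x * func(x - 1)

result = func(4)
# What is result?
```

func(4) = 4 * 3 * 2 * 1 = 24

Answer: 24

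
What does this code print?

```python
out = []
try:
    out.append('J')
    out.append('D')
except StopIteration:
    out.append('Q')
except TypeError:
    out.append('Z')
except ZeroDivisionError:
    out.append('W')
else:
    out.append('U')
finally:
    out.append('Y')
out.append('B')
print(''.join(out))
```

Execution trace: 'J' (try body) → 'D' (try body, no exception) → 'U' (else) → 'Y' (finally) → 'B' (after the try/except). Output: JDUYB

Answer: JDUYB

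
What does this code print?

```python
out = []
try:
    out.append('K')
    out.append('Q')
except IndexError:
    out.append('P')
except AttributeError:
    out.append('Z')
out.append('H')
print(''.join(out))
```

Execution trace: 'K' (try body) → 'Q' (try body, no exception) → 'H' (after the try/except). Output: KQH

Answer: KQH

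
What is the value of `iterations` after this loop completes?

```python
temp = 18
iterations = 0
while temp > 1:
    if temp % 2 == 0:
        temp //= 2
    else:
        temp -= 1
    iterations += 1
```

Steps to reduce 18 to 1
`iterations` takes the values: 0 → 1 → 2 → 3 → 4 → 5

Answer: 5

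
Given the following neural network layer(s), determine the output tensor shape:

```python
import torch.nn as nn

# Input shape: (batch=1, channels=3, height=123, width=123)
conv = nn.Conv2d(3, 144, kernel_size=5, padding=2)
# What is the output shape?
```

Input: (1, 3, 123, 123) -> Output: (1, 144, 123, 123)

Answer: (1, 144, 123, 123)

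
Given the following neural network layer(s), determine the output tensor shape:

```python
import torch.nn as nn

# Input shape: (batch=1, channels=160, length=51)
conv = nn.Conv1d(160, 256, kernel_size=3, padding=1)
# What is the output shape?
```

Input: (1, 160, 51) -> Output: (1, 256, 51)

Answer: (1, 256, 51)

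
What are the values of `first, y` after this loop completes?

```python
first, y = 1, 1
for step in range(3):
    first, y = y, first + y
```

Fibonacci: after 3 iterations
`first, y` takes the values: (1, 1) → (1, 2) → (2, 3) → (3, 5)

Answer: 3, 5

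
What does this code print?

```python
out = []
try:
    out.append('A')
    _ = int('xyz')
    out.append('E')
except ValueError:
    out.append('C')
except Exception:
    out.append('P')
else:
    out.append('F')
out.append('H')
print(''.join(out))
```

Execution trace: 'A' (try body) → 'C' (except ValueError) → 'H' (after the try/except). Output: ACH

Answer: ACH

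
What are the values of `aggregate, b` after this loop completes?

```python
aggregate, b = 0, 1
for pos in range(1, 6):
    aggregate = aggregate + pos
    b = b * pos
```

Sum and factorial of 1 to 5
`aggregate, b` takes the values: (0, 1) → (1, 1) → (3, 1) → (3, 2) → (6, 2) → (6, 6) → (10, 6) → (10, 24) → (15, 24) → (15, 120)

Answer: 15, 120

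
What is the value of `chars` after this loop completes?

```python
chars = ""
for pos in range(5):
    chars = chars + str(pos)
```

Concatenate digits 0 to 4
`chars` takes the values: "" → "0" → "01" → "012" → "0123" → "01234"

Answer: "01234"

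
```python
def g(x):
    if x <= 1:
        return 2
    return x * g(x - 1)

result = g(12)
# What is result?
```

g(12) = 12 * 11 * 10 * 9 * 8 * 7 * 6 * 5 * 4 * 3 * 2 * 2 = 958003200

Answer: 958003200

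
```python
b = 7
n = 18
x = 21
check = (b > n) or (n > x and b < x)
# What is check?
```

Trace:
`b = 7` → b = 7
`n = 18` → n = 18
`x = 21` → x = 21
`check = (b > n) or (n > x and b < x)` → check = False
So check = False

Answer: False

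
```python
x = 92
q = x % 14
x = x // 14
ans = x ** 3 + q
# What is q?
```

Trace:
`x = 92` → x = 92
`q = x % 14` → q = 8
`x = x // 14` → x = 6
`ans = x ** 3 + q` → ans = 224
So q = 8

Answer: 8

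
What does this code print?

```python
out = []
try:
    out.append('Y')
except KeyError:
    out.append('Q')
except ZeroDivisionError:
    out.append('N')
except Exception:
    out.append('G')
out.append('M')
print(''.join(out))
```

Execution trace: 'Y' (try body, no exception) → 'M' (after the try/except). Output: YM

Answer: YM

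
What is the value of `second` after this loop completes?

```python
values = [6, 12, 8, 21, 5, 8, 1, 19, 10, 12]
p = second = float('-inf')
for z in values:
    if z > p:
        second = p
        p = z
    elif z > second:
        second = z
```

Second largest (with repeats) in [6, 12, 8, 21, 5, 8, 1, 19, 10, 12]
`second` takes the values: -inf → 6 → 8 → 12 → 19

Answer: 19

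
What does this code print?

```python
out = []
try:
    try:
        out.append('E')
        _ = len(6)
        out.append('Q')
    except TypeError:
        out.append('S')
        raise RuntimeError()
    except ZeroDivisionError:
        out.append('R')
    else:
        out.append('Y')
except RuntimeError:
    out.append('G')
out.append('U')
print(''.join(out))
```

Execution trace: 'E' (inner try body) → 'S' (inner except TypeError) → 'G' (outer except RuntimeError) → 'U' (after the try/except). Output: ESGU

Answer: ESGU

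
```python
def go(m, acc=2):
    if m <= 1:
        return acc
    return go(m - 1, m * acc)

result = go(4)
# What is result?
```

Accumulator trace (n, acc): (4, 2) -> (3, 8) -> (2, 24) -> (1, 48) -> return 48

Answer: 48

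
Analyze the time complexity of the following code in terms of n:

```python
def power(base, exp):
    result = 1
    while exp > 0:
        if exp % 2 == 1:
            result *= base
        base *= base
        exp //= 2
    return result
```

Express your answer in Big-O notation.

This is Exponentiation by squaring. Time complexity: O(log n).

Answer: O(log n)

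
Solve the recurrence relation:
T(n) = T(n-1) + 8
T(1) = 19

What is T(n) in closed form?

Unrolling: T(n) = T(1) + 8·(n-1) = 19 + 8(n-1) = 8n + 11.

Answer: T(n) = 8n + 11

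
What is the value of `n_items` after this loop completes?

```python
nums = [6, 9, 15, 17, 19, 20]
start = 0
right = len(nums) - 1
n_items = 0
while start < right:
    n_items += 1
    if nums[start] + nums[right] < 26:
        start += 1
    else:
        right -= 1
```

Steps to find pair summing to 26
`n_items` takes the values: 0 → 1 → 2 → 3 → 4 → 5

Answer: 5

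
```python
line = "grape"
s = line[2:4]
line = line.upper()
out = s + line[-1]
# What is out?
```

Trace:
`line = "grape"` → line = 'grape'
`s = line[2:4]` → s = 'ap'
`line = line.upper()` → line = 'GRAPE'
`out = s + line[-1]` → out = 'apE'
So out = 'apE'

Answer: 'apE'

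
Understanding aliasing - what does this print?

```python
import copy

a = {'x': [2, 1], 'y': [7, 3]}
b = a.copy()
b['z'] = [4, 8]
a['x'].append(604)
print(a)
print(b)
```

Key concept: shallow copy of dict with mutable values.
Step by step:
`a = {'x': [2, 1], 'y': [7, 3]}` → a = {'x': [2, 1], 'y': [7, 3]}
`b = a.copy()` → b = {'x': [2, 1], 'y': [7, 3]}
`b['z'] = [4, 8]` → b = {'x': [2, 1], 'y': [7, 3], 'z': [4, 8]}
`a['x'].append(604)` → a = {'x': [2, 1, 604], 'y': [7, 3]}; b = {'x': [2, 1, 604], 'y': [7, 3], 'z': [4, 8]}
`print(a)` → prints {'x': [2, 1, 604], 'y': [7, 3]}
`print(b)` → prints {'x': [2, 1, 604], 'y': [7, 3], 'z': [4, 8]}

Answer:
{'x': [2, 1, 604], 'y': [7, 3]}
{'x': [2, 1, 604], 'y': [7, 3], 'z': [4, 8]}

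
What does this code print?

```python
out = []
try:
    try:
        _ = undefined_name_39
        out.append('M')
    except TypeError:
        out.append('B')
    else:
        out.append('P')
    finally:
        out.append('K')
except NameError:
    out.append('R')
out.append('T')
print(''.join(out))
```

Execution trace: 'K' (finally) → 'R' (outer except NameError) → 'T' (after the try/except). Output: KRT

Answer: KRT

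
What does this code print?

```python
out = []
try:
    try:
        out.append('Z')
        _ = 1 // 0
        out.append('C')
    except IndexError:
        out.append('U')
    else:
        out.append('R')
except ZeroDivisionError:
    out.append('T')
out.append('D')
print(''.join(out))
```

Execution trace: 'Z' (try body) → 'T' (outer except ZeroDivisionError) → 'D' (after the try/except). Output: ZTD

Answer: ZTD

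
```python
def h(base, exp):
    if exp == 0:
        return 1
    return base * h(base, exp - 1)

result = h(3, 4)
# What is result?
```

h(3, 4) = 3 * 3 * 3 * 3 = 81

Answer: 81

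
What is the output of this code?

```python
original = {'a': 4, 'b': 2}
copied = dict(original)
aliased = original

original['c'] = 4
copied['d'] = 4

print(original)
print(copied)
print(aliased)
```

Key concept: dict() creates copy, assignment creates alias.
Step by step:
`original = {'a': 4, 'b': 2}` → original = {'a': 4, 'b': 2}
`copied = dict(original)` → copied = {'a': 4, 'b': 2}
`aliased = original` → aliased = {'a': 4, 'b': 2} (same object as original)
`original['c'] = 4` → original = {'a': 4, 'b': 2, 'c': 4} (same object as aliased); aliased = {'a': 4, 'b': 2, 'c': 4} (same object as original)
`copied['d'] = 4` → copied = {'a': 4, 'b': 2, 'd': 4}
`print(original)` → prints {'a': 4, 'b': 2, 'c': 4}
`print(copied)` → prints {'a': 4, 'b': 2, 'd': 4}
`print(aliased)` → prints {'a': 4, 'b': 2, 'c': 4}

Answer:
{'a': 4, 'b': 2, 'c': 4}
{'a': 4, 'b': 2, 'd': 4}
{'a': 4, 'b': 2, 'c': 4}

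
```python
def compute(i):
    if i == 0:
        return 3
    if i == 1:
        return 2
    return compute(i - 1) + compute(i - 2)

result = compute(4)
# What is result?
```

Build up from base cases: compute(0)=3, compute(1)=2, compute(2)=5, compute(3)=7, compute(4)=12

Answer: 12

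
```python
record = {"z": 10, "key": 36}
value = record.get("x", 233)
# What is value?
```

Trace:
`record = {"z": 10, "key": 36}` → record = {'z': 10, 'key': 36}
`value = record.get("x", 233)` → value = 233
So value = 233

Answer: 233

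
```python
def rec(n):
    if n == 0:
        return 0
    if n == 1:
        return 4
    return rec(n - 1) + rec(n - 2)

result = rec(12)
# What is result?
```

Build up from base cases: rec(0)=0, rec(1)=4, rec(2)=4, rec(3)=8, rec(4)=12, rec(5)=20, rec(6)=32, ..., rec(12)=576

Answer: 576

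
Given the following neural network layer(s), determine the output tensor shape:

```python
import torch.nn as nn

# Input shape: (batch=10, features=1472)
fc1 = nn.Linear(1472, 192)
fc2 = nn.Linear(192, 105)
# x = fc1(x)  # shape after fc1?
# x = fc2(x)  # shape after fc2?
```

Input: (10, 1472) -> after fc1: (10, 192) -> Output: (10, 105)

Answer: (10, 105)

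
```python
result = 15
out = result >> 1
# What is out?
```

Trace:
`result = 15` → result = 15
`out = result >> 1` → out = 7
So out = 7

Answer: 7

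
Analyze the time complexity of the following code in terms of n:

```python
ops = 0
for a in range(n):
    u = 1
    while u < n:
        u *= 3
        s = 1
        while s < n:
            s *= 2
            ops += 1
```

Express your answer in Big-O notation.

Each loop level contributes: n × log n × log n. Multiplying the contributions gives O(n log² n).

Answer: O(n log² n)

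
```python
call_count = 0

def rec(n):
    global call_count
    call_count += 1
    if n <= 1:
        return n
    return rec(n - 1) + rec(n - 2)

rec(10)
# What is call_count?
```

Calls(n) = 1 + Calls(n-1) + Calls(n-2); Calls(0)=Calls(1)=1. For n=10 this gives 177.

Answer: 177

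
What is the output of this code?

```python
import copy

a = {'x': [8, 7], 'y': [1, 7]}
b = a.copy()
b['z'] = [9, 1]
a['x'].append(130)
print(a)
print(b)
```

Key concept: shallow copy of dict with mutable values.
Step by step:
`a = {'x': [8, 7], 'y': [1, 7]}` → a = {'x': [8, 7], 'y': [1, 7]}
`b = a.copy()` → b = {'x': [8, 7], 'y': [1, 7]}
`b['z'] = [9, 1]` → b = {'x': [8, 7], 'y': [1, 7], 'z': [9, 1]}
`a['x'].append(130)` → a = {'x': [8, 7, 130], 'y': [1, 7]}; b = {'x': [8, 7, 130], 'y': [1, 7], 'z': [9, 1]}
`print(a)` → prints {'x': [8, 7, 130], 'y': [1, 7]}
`print(b)` → prints {'x': [8, 7, 130], 'y': [1, 7], 'z': [9, 1]}

Answer:
{'x': [8, 7, 130], 'y': [1, 7]}
{'x': [8, 7, 130], 'y': [1, 7], 'z': [9, 1]}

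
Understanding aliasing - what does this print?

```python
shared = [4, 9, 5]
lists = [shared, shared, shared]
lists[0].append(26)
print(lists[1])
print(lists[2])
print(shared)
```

Key concept: list of same reference.
Step by step:
`shared = [4, 9, 5]` → shared = [4, 9, 5]
`lists = [shared, shared, shared]` → lists = [[4, 9, 5], [4, 9, 5], [4, 9, 5]]
`lists[0].append(26)` → shared = [4, 9, 5, 26]; lists = [[4, 9, 5, 26], [4, 9, 5, 26], [4, 9, 5, 26]]
`print(lists[1])` → prints [4, 9, 5, 26]
`print(lists[2])` → prints [4, 9, 5, 26]
`print(shared)` → prints [4, 9, 5, 26]

Answer:
[4, 9, 5, 26]
[4, 9, 5, 26]
[4, 9, 5, 26]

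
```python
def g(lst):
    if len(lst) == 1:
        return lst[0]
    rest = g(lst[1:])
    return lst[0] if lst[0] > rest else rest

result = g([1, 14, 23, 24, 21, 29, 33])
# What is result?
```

Recursive max over [1, 14, 23, 24, 21, 29, 33] = 33

Answer: 33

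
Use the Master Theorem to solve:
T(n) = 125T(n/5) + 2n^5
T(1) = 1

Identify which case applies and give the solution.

a=125, b=5, f(n)=2n^5. log_5(125) = 3. Since c=5 > 3 and the regularity condition holds (125(n/5)^5 = (125/5^5)n^5 with 125/5^5 < 1), Case 3 applies: T(n) = Θ(f(n)) = O(n^5).

Answer: O(n^5) - Case 3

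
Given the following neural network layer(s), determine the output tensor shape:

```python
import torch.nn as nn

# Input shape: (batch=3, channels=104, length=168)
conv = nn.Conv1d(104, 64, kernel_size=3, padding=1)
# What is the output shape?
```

Input: (3, 104, 168) -> Output: (3, 64, 168)

Answer: (3, 64, 168)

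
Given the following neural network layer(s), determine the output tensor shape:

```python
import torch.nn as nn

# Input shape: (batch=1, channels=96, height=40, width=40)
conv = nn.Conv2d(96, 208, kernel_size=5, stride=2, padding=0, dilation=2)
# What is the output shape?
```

Input: (1, 96, 40, 40) -> Output: (1, 208, 16, 16)

Answer: (1, 208, 16, 16)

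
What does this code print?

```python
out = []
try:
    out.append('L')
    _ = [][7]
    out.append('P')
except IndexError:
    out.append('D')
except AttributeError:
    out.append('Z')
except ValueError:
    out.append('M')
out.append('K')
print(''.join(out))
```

Execution trace: 'L' (try body) → 'D' (except IndexError) → 'K' (after the try/except). Output: LDK

Answer: LDK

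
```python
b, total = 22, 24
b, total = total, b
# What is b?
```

Trace:
`b, total = 22, 24` → b = 22; total = 24
`b, total = total, b` → b = 24; total = 22
So b = 24

Answer: 24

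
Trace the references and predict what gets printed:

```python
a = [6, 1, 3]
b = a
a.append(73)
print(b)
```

Key concept: basic list aliasing.
Step by step:
`a = [6, 1, 3]` → a = [6, 1, 3]
`b = a` → b = [6, 1, 3] (same object as a)
`a.append(73)` → a = [6, 1, 3, 73] (same object as b); b = [6, 1, 3, 73] (same object as a)
`print(b)` → prints [6, 1, 3, 73]

Answer: [6, 1, 3, 73]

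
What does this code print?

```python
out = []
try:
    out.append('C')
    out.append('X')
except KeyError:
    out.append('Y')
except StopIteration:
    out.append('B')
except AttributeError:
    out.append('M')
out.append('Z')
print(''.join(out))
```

Execution trace: 'C' (try body) → 'X' (try body, no exception) → 'Z' (after the try/except). Output: CXZ

Answer: CXZ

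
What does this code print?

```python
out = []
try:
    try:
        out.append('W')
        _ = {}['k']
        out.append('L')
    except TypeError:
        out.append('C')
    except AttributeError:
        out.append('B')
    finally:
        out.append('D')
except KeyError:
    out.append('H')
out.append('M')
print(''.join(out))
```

Execution trace: 'W' (try body) → 'D' (finally) → 'H' (outer except KeyError) → 'M' (after the try/except). Output: WDHM

Answer: WDHM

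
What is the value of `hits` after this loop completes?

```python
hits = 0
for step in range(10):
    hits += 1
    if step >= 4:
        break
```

Loop breaks when step reaches 4, hits is 5
`hits` takes the values: 0 → 1 → 2 → 3 → 4 → 5

Answer: 5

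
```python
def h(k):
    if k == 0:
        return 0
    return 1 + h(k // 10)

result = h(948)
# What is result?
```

Count of digits of 948: 3

Answer: 3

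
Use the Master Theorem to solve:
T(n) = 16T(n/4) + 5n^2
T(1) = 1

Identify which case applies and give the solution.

a=16, b=4, f(n)=5n^2. log_4(16) = 2. Since c=2 = 2, Case 2 applies: T(n) = Θ(n^log_b(a) · log n) = O(n^2 log n).

Answer: O(n^2 log n) - Case 2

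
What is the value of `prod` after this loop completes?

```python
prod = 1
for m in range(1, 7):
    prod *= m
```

6! = 720
`prod` takes the values: 1 → 2 → 6 → 24 → 120 → 720

Answer: 720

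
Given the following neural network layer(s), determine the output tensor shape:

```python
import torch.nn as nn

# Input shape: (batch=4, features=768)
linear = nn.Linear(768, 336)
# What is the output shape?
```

Input: (4, 768) -> Output: (4, 336)

Answer: (4, 336)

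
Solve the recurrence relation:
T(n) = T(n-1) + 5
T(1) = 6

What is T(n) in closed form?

Unrolling: T(n) = T(1) + 5·(n-1) = 6 + 5(n-1) = 5n + 1.

Answer: T(n) = 5n + 1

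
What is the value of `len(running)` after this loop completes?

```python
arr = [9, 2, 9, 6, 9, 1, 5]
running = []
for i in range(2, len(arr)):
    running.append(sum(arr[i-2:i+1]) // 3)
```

Number of 3-element averages
`running` takes the values: [] → [6] → [6, 5] → [6, 5, 8] → [6, 5, 8, 5] → [6, 5, 8, 5, 5]
So `len(running)` = 5

Answer: 5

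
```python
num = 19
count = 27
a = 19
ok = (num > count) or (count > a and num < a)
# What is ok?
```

Trace:
`num = 19` → num = 19
`count = 27` → count = 27
`a = 19` → a = 19
`ok = (num > count) or (count > a and num < a)` → ok = False
So ok = False

Answer: False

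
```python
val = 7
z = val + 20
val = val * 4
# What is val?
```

Trace:
`val = 7` → val = 7
`z = val + 20` → z = 27
`val = val * 4` → val = 28
So val = 28

Answer: 28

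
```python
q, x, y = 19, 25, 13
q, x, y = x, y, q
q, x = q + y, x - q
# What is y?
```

Trace:
`q, x, y = 19, 25, 13` → q = 19; x = 25; y = 13
`q, x, y = x, y, q` → q = 25; x = 13; y = 19
`q, x = q + y, x - q` → q = 44; x = -12
So y = 19

Answer: 19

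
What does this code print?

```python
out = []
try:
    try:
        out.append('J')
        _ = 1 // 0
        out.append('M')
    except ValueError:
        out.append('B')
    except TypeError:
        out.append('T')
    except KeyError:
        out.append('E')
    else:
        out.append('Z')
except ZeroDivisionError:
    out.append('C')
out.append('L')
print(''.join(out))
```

Execution trace: 'J' (try body) → 'C' (outer except ZeroDivisionError) → 'L' (after the try/except). Output: JCL

Answer: JCL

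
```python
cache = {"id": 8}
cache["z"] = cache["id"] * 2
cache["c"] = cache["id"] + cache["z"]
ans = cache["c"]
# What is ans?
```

Trace:
`cache = {"id": 8}` → cache = {'id': 8}
`cache["z"] = cache["id"] * 2` → cache = {'id': 8, 'z': 16}
`cache["c"] = cache["id"] + cache["z"]` → cache = {'id': 8, 'z': 16, 'c': 24}
`ans = cache["c"]` → ans = 24
So ans = 24

Answer: 24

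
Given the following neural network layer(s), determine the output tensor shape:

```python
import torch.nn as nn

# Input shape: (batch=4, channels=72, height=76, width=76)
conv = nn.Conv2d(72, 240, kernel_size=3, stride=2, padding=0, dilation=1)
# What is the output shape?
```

Input: (4, 72, 76, 76) -> Output: (4, 240, 37, 37)

Answer: (4, 240, 37, 37)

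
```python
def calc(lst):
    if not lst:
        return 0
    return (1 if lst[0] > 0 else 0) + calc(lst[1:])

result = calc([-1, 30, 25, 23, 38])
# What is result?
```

Count of positive elements in [-1, 30, 25, 23, 38] = 4

Answer: 4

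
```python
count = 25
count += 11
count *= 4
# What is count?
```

Trace:
`count = 25` → count = 25
`count += 11` → count = 36
`count *= 4` → count = 144
So count = 144

Answer: 144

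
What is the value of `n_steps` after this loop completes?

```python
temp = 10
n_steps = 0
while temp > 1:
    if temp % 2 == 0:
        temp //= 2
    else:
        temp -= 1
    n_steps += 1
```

Steps to reduce 10 to 1
`n_steps` takes the values: 0 → 1 → 2 → 3 → 4

Answer: 4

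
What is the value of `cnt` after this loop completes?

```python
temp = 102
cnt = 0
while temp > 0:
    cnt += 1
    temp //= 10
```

Count digits by repeated division by 10
`cnt` takes the values: 0 → 1 → 2 → 3

Answer: 3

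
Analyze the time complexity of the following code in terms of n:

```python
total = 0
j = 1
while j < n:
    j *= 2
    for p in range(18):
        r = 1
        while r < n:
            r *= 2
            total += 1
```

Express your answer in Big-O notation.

Each loop level contributes: log n × 1 × log n. Multiplying the contributions gives O(log² n).

Answer: O(log² n)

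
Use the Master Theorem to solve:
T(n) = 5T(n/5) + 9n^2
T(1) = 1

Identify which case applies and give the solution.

a=5, b=5, f(n)=9n^2. log_5(5) = 1. Since c=2 > 1 and the regularity condition holds (5(n/5)^2 = (5/5^2)n^2 with 5/5^2 < 1), Case 3 applies: T(n) = Θ(f(n)) = O(n^2).

Answer: O(n^2) - Case 3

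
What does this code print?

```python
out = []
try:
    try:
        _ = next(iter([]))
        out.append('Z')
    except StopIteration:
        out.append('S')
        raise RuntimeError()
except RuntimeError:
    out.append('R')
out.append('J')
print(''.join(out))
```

Execution trace: 'S' (inner except StopIteration) → 'R' (outer except RuntimeError) → 'J' (after the try/except). Output: SRJ

Answer: SRJ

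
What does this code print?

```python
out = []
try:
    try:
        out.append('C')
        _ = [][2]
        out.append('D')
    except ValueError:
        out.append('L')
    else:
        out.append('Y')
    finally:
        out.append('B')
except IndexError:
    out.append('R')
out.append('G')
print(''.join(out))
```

Execution trace: 'C' (try body) → 'B' (finally) → 'R' (outer except IndexError) → 'G' (after the try/except). Output: CBRG

Answer: CBRG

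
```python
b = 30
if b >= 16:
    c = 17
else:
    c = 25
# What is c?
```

Trace:
`b = 30` → b = 30
`if b >= 16: ...` → b >= 16 is True → c = 17
So c = 17

Answer: 17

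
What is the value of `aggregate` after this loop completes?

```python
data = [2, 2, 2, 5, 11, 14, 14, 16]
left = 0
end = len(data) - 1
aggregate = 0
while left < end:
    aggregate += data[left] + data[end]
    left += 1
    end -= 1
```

Sum of pairs from ends
`aggregate` takes the values: 0 → 18 → 34 → 50 → 66

Answer: 66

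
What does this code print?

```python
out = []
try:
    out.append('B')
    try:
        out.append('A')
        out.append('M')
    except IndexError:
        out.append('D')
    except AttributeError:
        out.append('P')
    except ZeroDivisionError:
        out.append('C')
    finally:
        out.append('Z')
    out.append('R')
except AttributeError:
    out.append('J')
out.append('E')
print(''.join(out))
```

Execution trace: 'B' (try body) → 'A' (inner try body) → 'M' (inner try body, no exception) → 'Z' (inner finally) → 'R' (try body, no exception) → 'E' (after the try/except). Output: BAMZRE

Answer: BAMZRE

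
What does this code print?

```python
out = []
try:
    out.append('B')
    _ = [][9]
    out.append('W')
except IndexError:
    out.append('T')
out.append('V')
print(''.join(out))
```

Execution trace: 'B' (try body) → 'T' (except IndexError) → 'V' (after the try/except). Output: BTV

Answer: BTV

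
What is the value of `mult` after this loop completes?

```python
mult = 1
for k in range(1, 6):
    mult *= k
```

5! = 120
`mult` takes the values: 1 → 2 → 6 → 24 → 120

Answer: 120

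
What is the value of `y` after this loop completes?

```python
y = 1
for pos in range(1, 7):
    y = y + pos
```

Start at 1, add 1 through 6
`y` takes the values: 1 → 2 → 4 → 7 → 11 → 16 → 22

Answer: 22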